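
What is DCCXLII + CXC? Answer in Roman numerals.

DCCXLII = 742
CXC = 190
742 + 190 = 932

CMXXXII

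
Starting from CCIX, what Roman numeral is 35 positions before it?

CCIX = 209
209 - 35 = 174

CLXXIV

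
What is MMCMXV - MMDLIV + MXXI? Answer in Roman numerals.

MMCMXV = 2915, MMDLIV = 2554, MXXI = 1021
2915 - 2554 = 361
361 + 1021 = 1382

MCCCLXXXII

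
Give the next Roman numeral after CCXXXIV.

CCXXXIV = 234; next is 235

CCXXXV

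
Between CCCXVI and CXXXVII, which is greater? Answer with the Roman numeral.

CCCXVI = 316
CXXXVII = 137
316 is larger

CCCXVI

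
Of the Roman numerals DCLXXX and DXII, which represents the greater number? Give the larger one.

DCLXXX = 680
DXII = 512
680 is larger

DCLXXX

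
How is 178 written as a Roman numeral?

Convert 178 to Roman numerals:
  178 contains 1×100 (C)
  78 contains 1×50 (L)
  28 contains 2×10 (XX)
  8 contains 1×5 (V)
  3 contains 3×1 (III)

CLXXVIII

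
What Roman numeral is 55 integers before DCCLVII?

DCCLVII = 757
757 - 55 = 702

DCCII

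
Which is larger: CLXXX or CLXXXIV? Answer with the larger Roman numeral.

CLXXX = 180
CLXXXIV = 184
184 is larger

CLXXXIV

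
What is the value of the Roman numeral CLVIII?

CLVIII: C=100, L=50, V=5, I=1, I=1, I=1
100 + 50 + 5 + 1 + 1 + 1 = 158

158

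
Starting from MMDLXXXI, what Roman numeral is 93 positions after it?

MMDLXXXI = 2581
2581 + 93 = 2674

MMDCLXXIV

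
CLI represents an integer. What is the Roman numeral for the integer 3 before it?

CLI = 151
151 - 3 = 148

CXLVIII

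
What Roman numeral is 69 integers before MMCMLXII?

MMCMLXII = 2962
2962 - 69 = 2893

MMDCCCXCIII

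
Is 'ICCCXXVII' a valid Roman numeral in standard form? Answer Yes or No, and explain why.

'ICCCXXVII': Invalid subtractive combination: IC

No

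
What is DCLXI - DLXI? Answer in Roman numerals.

DCLXI = 661
DLXI = 561
661 - 561 = 100

C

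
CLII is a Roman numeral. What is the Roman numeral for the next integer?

CLII = 152; next is 153

CLIII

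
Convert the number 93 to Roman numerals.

Convert 93 to Roman numerals:
  93 contains 1×90 (XC)
  3 contains 3×1 (III)

XCIII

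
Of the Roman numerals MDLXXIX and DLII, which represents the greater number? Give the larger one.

MDLXXIX = 1579
DLII = 552
1579 is larger

MDLXXIX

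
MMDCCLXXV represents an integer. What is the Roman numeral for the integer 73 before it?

MMDCCLXXV = 2775
2775 - 73 = 2702

MMDCCII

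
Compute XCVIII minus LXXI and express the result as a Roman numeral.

XCVIII = 98
LXXI = 71
98 - 71 = 27

XXVII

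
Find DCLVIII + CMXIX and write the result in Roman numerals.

DCLVIII = 658
CMXIX = 919
658 + 919 = 1577

MDLXXVII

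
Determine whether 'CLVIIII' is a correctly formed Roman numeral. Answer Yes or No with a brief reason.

'CLVIIII': More than 3 consecutive I's

No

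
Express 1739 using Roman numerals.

Convert 1739 to Roman numerals:
  1739 contains 1×1000 (M)
  739 contains 1×500 (D)
  239 contains 2×100 (CC)
  39 contains 3×10 (XXX)
  9 contains 1×9 (IX)

MDCCXXXIX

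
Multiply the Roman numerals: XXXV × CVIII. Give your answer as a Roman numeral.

XXXV = 35
CVIII = 108
35 × 108 = 3780

MMMDCCLXXX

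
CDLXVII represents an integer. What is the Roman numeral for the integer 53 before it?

CDLXVII = 467
467 - 53 = 414

CDXIV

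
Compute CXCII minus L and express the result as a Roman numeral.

CXCII = 192
L = 50
192 - 50 = 142

CXLII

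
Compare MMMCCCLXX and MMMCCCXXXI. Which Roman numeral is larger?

MMMCCCLXX = 3370
MMMCCCXXXI = 3331
3370 is larger

MMMCCCLXX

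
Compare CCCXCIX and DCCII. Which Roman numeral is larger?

CCCXCIX = 399
DCCII = 702
702 is larger

DCCII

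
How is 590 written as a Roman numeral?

Convert 590 to Roman numerals:
  590 contains 1×500 (D)
  90 contains 1×90 (XC)

DXC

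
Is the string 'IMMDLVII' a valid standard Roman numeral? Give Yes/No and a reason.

'IMMDLVII': Invalid subtractive combination: IM

No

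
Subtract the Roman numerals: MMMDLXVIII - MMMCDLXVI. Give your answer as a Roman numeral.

MMMDLXVIII = 3568
MMMCDLXVI = 3466
3568 - 3466 = 102

CII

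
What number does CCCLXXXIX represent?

CCCLXXXIX: C=100, C=100, C=100, L=50, X=10, X=10, X=10, IX=9
100 + 100 + 100 + 50 + 10 + 10 + 10 + 9 = 389

389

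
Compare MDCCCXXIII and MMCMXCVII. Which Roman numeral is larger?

MDCCCXXIII = 1823
MMCMXCVII = 2997
2997 is larger

MMCMXCVII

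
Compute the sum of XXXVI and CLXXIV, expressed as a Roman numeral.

XXXVI = 36
CLXXIV = 174
36 + 174 = 210

CCX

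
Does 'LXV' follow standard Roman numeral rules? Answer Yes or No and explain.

'LXV': Check the rules: uses only the symbols I, V, X, L, C, D, M; no symbol is repeated more than three times in a row; V, L and D each appear at most once; no smaller symbol precedes a larger one (values never increase from left to right). Value: L (50) + X (10) + V (5) = 65. So it is a valid standard Roman numeral.

Yes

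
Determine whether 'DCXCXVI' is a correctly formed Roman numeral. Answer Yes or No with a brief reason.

'DCXCXVI': X cannot come right after the subtractive pair XC: once X is subtracted in XC, the next symbol must be smaller than X

No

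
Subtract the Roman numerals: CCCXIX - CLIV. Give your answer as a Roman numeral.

CCCXIX = 319
CLIV = 154
319 - 154 = 165

CLXV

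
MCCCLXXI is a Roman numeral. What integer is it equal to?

MCCCLXXI: M=1000, C=100, C=100, C=100, L=50, X=10, X=10, I=1
1000 + 100 + 100 + 100 + 50 + 10 + 10 + 1 = 1371

1371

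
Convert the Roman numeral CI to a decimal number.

CI: C=100, I=1
100 + 1 = 101

101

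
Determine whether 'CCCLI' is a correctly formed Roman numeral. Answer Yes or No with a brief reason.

'CCCLI': Check the rules: uses only the symbols I, V, X, L, C, D, M; no symbol is repeated more than three times in a row; V, L and D each appear at most once; no smaller symbol precedes a larger one (values never increase from left to right). Value: C (100) + C (100) + C (100) + L (50) + I (1) = 351. So it is a valid standard Roman numeral.

Yes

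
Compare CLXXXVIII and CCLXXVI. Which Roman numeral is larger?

CLXXXVIII = 188
CCLXXVI = 276
276 is larger

CCLXXVI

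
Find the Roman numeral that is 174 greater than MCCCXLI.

MCCCXLI = 1341
1341 + 174 = 1515

MDXV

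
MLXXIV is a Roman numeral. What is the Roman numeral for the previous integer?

MLXXIV = 1074, so the previous integer is 1074 - 1 = 1073

MLXXIII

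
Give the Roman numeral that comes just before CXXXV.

CXXXV = 135, so the previous integer is 135 - 1 = 134

CXXXIV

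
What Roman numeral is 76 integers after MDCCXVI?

MDCCXVI = 1716
1716 + 76 = 1792

MDCCXCII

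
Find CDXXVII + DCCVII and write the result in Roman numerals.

CDXXVII = 427
DCCVII = 707
427 + 707 = 1134

MCXXXIV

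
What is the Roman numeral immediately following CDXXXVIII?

CDXXXVIII = 438; next is 439

CDXXXIX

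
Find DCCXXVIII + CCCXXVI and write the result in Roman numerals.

DCCXXVIII = 728
CCCXXVI = 326
728 + 326 = 1054

MLIV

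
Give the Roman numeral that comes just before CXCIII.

CXCIII = 193, so the previous integer is 193 - 1 = 192

CXCII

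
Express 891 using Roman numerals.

Convert 891 to Roman numerals:
  891 contains 1×500 (D)
  391 contains 3×100 (CCC)
  91 contains 1×90 (XC)
  1 contains 1×1 (I)

DCCCXCI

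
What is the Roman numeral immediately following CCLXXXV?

CCLXXXV = 285; next is 286

CCLXXXVI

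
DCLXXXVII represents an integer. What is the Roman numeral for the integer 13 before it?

DCLXXXVII = 687
687 - 13 = 674

DCLXXIV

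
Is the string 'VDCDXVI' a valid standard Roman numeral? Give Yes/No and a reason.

'VDCDXVI': V should not appear more than once

No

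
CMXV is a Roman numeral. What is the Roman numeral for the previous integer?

CMXV = 915, so the previous integer is 915 - 1 = 914

CMXIV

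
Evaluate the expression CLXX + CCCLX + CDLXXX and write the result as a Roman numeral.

CLXX = 170, CCCLX = 360, CDLXXX = 480
170 + 360 = 530
530 + 480 = 1010

MX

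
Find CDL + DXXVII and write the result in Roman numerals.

CDL = 450
DXXVII = 527
450 + 527 = 977

CMLXXVII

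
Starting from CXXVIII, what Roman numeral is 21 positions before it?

CXXVIII = 128
128 - 21 = 107

CVII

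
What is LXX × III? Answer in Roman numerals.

LXX = 70
III = 3
70 × 3 = 210

CCX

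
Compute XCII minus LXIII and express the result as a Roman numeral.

XCII = 92
LXIII = 63
92 - 63 = 29

XXIX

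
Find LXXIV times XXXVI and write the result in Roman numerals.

LXXIV = 74
XXXVI = 36
74 × 36 = 2664

MMDCLXIV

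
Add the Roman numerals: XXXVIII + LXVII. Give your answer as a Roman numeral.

XXXVIII = 38
LXVII = 67
38 + 67 = 105

CV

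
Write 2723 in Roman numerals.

Convert 2723 to Roman numerals:
  2723 contains 2×1000 (MM)
  723 contains 1×500 (D)
  223 contains 2×100 (CC)
  23 contains 2×10 (XX)
  3 contains 3×1 (III)

MMDCCXXIII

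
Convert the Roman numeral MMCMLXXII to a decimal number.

MMCMLXXII: M=1000, M=1000, CM=900, L=50, X=10, X=10, I=1, I=1
1000 + 1000 + 900 + 50 + 10 + 10 + 1 + 1 = 2972

2972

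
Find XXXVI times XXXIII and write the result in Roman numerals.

XXXVI = 36
XXXIII = 33
36 × 33 = 1188

MCLXXXVIII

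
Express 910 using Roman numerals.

Convert 910 to Roman numerals:
  910 contains 1×900 (CM)
  10 contains 1×10 (X)

CMX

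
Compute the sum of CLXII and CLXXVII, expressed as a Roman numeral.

CLXII = 162
CLXXVII = 177
162 + 177 = 339

CCCXXXIX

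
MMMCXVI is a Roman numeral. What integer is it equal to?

MMMCXVI: M=1000, M=1000, M=1000, C=100, X=10, V=5, I=1
1000 + 1000 + 1000 + 100 + 10 + 5 + 1 = 3116

3116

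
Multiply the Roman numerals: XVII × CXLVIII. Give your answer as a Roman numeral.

XVII = 17
CXLVIII = 148
17 × 148 = 2516

MMDXVI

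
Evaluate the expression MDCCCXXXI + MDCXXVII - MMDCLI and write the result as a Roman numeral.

MDCCCXXXI = 1831, MDCXXVII = 1627, MMDCLI = 2651
1831 + 1627 = 3458
3458 - 2651 = 807

DCCCVII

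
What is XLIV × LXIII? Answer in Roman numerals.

XLIV = 44
LXIII = 63
44 × 63 = 2772

MMDCCLXXII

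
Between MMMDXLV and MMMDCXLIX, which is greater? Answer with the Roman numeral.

MMMDXLV = 3545
MMMDCXLIX = 3649
3649 is larger

MMMDCXLIX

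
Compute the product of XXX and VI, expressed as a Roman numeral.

XXX = 30
VI = 6
30 × 6 = 180

CLXXX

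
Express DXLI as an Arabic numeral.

DXLI: D=500, XL=40, I=1
500 + 40 + 1 = 541

541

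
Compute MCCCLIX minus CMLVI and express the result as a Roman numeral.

MCCCLIX = 1359
CMLVI = 956
1359 - 956 = 403

CDIII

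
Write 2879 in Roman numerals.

Convert 2879 to Roman numerals:
  2879 contains 2×1000 (MM)
  879 contains 1×500 (D)
  379 contains 3×100 (CCC)
  79 contains 1×50 (L)
  29 contains 2×10 (XX)
  9 contains 1×9 (IX)

MMDCCCLXXIX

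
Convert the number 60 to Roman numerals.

Convert 60 to Roman numerals:
  60 contains 1×50 (L)
  10 contains 1×10 (X)

LX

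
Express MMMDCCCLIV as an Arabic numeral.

MMMDCCCLIV: M=1000, M=1000, M=1000, D=500, C=100, C=100, C=100, L=50, IV=4
1000 + 1000 + 1000 + 500 + 100 + 100 + 100 + 50 + 4 = 3854

3854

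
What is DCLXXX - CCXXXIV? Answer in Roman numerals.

DCLXXX = 680
CCXXXIV = 234
680 - 234 = 446

CDXLVI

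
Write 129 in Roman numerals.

Convert 129 to Roman numerals:
  129 contains 1×100 (C)
  29 contains 2×10 (XX)
  9 contains 1×9 (IX)

CXXIX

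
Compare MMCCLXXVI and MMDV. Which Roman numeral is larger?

MMCCLXXVI = 2276
MMDV = 2505
2505 is larger

MMDV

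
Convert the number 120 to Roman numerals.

Convert 120 to Roman numerals:
  120 contains 1×100 (C)
  20 contains 2×10 (XX)

CXX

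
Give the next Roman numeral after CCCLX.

CCCLX = 360, so the next integer is 360 + 1 = 361

CCCLXI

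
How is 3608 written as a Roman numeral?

Convert 3608 to Roman numerals:
  3608 contains 3×1000 (MMM)
  608 contains 1×500 (D)
  108 contains 1×100 (C)
  8 contains 1×5 (V)
  3 contains 3×1 (III)

MMMDCVIII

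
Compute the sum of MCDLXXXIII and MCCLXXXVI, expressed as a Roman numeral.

MCDLXXXIII = 1483
MCCLXXXVI = 1286
1483 + 1286 = 2769

MMDCCLXIX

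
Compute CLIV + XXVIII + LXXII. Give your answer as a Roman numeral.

CLIV = 154, XXVIII = 28, LXXII = 72
154 + 28 = 182
182 + 72 = 254

CCLIV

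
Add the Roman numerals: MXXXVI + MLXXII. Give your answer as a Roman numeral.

MXXXVI = 1036
MLXXII = 1072
1036 + 1072 = 2108

MMCVIII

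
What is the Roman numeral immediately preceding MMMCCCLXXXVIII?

MMMCCCLXXXVIII = 3388; previous is 3387

MMMCCCLXXXVII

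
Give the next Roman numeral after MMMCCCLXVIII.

MMMCCCLXVIII = 3368, so the next integer is 3368 + 1 = 3369

MMMCCCLXIX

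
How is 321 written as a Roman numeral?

Convert 321 to Roman numerals:
  321 contains 3×100 (CCC)
  21 contains 2×10 (XX)
  1 contains 1×1 (I)

CCCXXI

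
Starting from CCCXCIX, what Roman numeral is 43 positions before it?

CCCXCIX = 399
399 - 43 = 356

CCCLVI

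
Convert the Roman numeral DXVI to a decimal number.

DXVI: D=500, X=10, V=5, I=1
500 + 10 + 5 + 1 = 516

516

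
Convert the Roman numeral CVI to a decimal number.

CVI: C=100, V=5, I=1
100 + 5 + 1 = 106

106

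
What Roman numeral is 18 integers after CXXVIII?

CXXVIII = 128
128 + 18 = 146

CXLVI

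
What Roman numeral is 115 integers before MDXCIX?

MDXCIX = 1599
1599 - 115 = 1484

MCDLXXXIV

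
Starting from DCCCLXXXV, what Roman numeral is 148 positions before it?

DCCCLXXXV = 885
885 - 148 = 737

DCCXXXVII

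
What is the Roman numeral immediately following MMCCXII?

MMCCXII = 2212, so the next integer is 2212 + 1 = 2213

MMCCXIII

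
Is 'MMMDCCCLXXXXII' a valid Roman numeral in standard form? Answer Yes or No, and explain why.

'MMMDCCCLXXXXII': More than 3 consecutive X's

No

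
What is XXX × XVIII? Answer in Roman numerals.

XXX = 30
XVIII = 18
30 × 18 = 540

DXL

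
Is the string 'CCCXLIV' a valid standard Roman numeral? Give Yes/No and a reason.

'CCCXLIV': Check the rules: uses only the symbols I, V, X, L, C, D, M; no symbol is repeated more than three times in a row; V, L and D each appear at most once; the only places a smaller symbol precedes a larger one are the allowed subtractive pairs XL, IV, the symbol right after such a pair (if any) is smaller than the pair's first symbol, and otherwise the values never increase from left to right. Value: C (100) + C (100) + C (100) + XL (40) + IV (4) = 344. So it is a valid standard Roman numeral.

Yes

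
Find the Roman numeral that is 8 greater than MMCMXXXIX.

MMCMXXXIX = 2939
2939 + 8 = 2947

MMCMXLVII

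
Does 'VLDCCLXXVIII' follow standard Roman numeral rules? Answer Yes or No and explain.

'VLDCCLXXVIII': V should not appear more than once

No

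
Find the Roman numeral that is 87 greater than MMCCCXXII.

MMCCCXXII = 2322
2322 + 87 = 2409

MMCDIX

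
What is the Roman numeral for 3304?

Convert 3304 to Roman numerals:
  3304 contains 3×1000 (MMM)
  304 contains 3×100 (CCC)
  4 contains 1×4 (IV)

MMMCCCIV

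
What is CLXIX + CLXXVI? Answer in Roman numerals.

CLXIX = 169
CLXXVI = 176
169 + 176 = 345

CCCXLV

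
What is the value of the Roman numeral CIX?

CIX: C=100, IX=9
100 + 9 = 109

109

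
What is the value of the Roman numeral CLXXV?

CLXXV: C=100, L=50, X=10, X=10, V=5
100 + 50 + 10 + 10 + 5 = 175

175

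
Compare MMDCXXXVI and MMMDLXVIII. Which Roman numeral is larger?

MMDCXXXVI = 2636
MMMDLXVIII = 3568
3568 is larger

MMMDLXVIII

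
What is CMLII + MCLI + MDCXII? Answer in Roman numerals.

CMLII = 952, MCLI = 1151, MDCXII = 1612
952 + 1151 = 2103
2103 + 1612 = 3715

MMMDCCXV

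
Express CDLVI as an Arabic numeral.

CDLVI: CD=400, L=50, V=5, I=1
400 + 50 + 5 + 1 = 456

456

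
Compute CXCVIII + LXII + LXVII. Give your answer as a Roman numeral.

CXCVIII = 198, LXII = 62, LXVII = 67
198 + 62 = 260
260 + 67 = 327

CCCXXVII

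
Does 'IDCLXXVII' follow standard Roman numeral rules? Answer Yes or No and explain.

'IDCLXXVII': Invalid subtractive combination: ID

No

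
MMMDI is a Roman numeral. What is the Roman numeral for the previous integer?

MMMDI = 3501; previous is 3500

MMMD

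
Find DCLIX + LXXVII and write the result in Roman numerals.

DCLIX = 659
LXXVII = 77
659 + 77 = 736

DCCXXXVI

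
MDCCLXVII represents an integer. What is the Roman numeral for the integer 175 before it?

MDCCLXVII = 1767
1767 - 175 = 1592

MDXCII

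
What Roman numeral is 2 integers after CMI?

CMI = 901
901 + 2 = 903

CMIII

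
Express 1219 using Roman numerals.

Convert 1219 to Roman numerals:
  1219 contains 1×1000 (M)
  219 contains 2×100 (CC)
  19 contains 1×10 (X)
  9 contains 1×9 (IX)

MCCXIX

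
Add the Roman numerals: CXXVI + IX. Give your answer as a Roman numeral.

CXXVI = 126
IX = 9
126 + 9 = 135

CXXXV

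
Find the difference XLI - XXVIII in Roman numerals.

XLI = 41
XXVIII = 28
41 - 28 = 13

XIII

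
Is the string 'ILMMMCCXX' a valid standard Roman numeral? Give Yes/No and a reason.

'ILMMMCCXX': Invalid subtractive combination: IL

No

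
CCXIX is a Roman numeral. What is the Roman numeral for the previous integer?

CCXIX = 219, so the previous integer is 219 - 1 = 218

CCXVIII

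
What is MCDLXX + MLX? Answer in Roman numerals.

MCDLXX = 1470
MLX = 1060
1470 + 1060 = 2530

MMDXXX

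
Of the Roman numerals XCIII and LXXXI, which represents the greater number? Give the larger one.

XCIII = 93
LXXXI = 81
93 is larger

XCIII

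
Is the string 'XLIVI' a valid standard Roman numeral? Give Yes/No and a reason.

'XLIVI': I cannot come right after the subtractive pair IV: once I is subtracted in IV, the next symbol must be smaller than I

No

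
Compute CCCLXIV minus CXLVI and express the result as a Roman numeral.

CCCLXIV = 364
CXLVI = 146
364 - 146 = 218

CCXVIII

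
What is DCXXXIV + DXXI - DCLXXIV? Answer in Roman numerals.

DCXXXIV = 634, DXXI = 521, DCLXXIV = 674
634 + 521 = 1155
1155 - 674 = 481

CDLXXXI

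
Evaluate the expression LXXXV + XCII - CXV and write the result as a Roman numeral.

LXXXV = 85, XCII = 92, CXV = 115
85 + 92 = 177
177 - 115 = 62

LXII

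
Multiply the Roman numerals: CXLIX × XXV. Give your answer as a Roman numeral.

CXLIX = 149
XXV = 25
149 × 25 = 3725

MMMDCCXXV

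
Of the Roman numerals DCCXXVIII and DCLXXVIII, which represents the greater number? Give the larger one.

DCCXXVIII = 728
DCLXXVIII = 678
728 is larger

DCCXXVIII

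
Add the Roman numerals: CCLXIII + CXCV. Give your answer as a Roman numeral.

CCLXIII = 263
CXCV = 195
263 + 195 = 458

CDLVIII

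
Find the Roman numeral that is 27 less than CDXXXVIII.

CDXXXVIII = 438
438 - 27 = 411

CDXI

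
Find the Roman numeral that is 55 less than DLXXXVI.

DLXXXVI = 586
586 - 55 = 531

DXXXI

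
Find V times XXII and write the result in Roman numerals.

V = 5
XXII = 22
5 × 22 = 110

CX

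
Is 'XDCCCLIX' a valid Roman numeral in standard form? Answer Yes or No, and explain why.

'XDCCCLIX': Invalid subtractive combination: XD

No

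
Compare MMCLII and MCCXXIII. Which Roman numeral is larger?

MMCLII = 2152
MCCXXIII = 1223
2152 is larger

MMCLII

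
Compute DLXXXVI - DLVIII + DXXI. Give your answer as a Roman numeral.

DLXXXVI = 586, DLVIII = 558, DXXI = 521
586 - 558 = 28
28 + 521 = 549

DXLIX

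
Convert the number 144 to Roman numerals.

Convert 144 to Roman numerals:
  144 contains 1×100 (C)
  44 contains 1×40 (XL)
  4 contains 1×4 (IV)

CXLIV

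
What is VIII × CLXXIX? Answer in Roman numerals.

VIII = 8
CLXXIX = 179
8 × 179 = 1432

MCDXXXII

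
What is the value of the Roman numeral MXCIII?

MXCIII: M=1000, XC=90, I=1, I=1, I=1
1000 + 90 + 1 + 1 + 1 = 1093

1093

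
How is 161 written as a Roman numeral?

Convert 161 to Roman numerals:
  161 contains 1×100 (C)
  61 contains 1×50 (L)
  11 contains 1×10 (X)
  1 contains 1×1 (I)

CLXI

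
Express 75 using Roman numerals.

Convert 75 to Roman numerals:
  75 contains 1×50 (L)
  25 contains 2×10 (XX)
  5 contains 1×5 (V)

LXXV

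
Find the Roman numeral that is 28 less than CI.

CI = 101
101 - 28 = 73

LXXIII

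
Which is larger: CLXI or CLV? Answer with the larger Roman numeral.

CLXI = 161
CLV = 155
161 is larger

CLXI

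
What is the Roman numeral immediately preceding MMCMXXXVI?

MMCMXXXVI = 2936, so the previous integer is 2936 - 1 = 2935

MMCMXXXV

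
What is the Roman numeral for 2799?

Convert 2799 to Roman numerals:
  2799 contains 2×1000 (MM)
  799 contains 1×500 (D)
  299 contains 2×100 (CC)
  99 contains 1×90 (XC)
  9 contains 1×9 (IX)

MMDCCXCIX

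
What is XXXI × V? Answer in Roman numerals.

XXXI = 31
V = 5
31 × 5 = 155

CLV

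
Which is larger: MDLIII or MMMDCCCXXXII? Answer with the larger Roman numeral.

MDLIII = 1553
MMMDCCCXXXII = 3832
3832 is larger

MMMDCCCXXXII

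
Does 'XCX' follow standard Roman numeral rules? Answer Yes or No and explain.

'XCX': X cannot come right after the subtractive pair XC: once X is subtracted in XC, the next symbol must be smaller than X

No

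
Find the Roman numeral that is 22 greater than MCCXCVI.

MCCXCVI = 1296
1296 + 22 = 1318

MCCCXVIII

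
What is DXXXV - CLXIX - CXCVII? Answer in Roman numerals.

DXXXV = 535, CLXIX = 169, CXCVII = 197
535 - 169 = 366
366 - 197 = 169

CLXIX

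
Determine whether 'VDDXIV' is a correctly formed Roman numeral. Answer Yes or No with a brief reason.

'VDDXIV': V should not appear more than once

No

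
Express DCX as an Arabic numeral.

DCX: D=500, C=100, X=10
500 + 100 + 10 = 610

610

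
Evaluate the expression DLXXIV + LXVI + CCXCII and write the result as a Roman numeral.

DLXXIV = 574, LXVI = 66, CCXCII = 292
574 + 66 = 640
640 + 292 = 932

CMXXXII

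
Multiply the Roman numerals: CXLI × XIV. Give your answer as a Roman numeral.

CXLI = 141
XIV = 14
141 × 14 = 1974

MCMLXXIV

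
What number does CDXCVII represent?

CDXCVII: CD=400, XC=90, V=5, I=1, I=1
400 + 90 + 5 + 1 + 1 = 497

497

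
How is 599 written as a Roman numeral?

Convert 599 to Roman numerals:
  599 contains 1×500 (D)
  99 contains 1×90 (XC)
  9 contains 1×9 (IX)

DXCIX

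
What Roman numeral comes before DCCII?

DCCII = 702, so the previous integer is 702 - 1 = 701

DCCI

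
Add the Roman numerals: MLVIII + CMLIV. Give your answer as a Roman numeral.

MLVIII = 1058
CMLIV = 954
1058 + 954 = 2012

MMXII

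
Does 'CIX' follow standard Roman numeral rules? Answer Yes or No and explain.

'CIX': Check the rules: uses only the symbols I, V, X, L, C, D, M; no symbol is repeated more than three times in a row; V, L and D each appear at most once; the only place a smaller symbol precedes a larger one is the allowed subtractive pair IX, the symbol right after such a pair (if any) is smaller than the pair's first symbol, and otherwise the values never increase from left to right. Value: C (100) + IX (9) = 109. So it is a valid standard Roman numeral.

Yes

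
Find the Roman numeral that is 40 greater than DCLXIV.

DCLXIV = 664
664 + 40 = 704

DCCIV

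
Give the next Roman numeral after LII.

LII = 52, so the next integer is 52 + 1 = 53

LIII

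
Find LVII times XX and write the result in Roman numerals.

LVII = 57
XX = 20
57 × 20 = 1140

MCXL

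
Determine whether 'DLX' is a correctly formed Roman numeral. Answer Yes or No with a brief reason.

'DLX': Check the rules: uses only the symbols I, V, X, L, C, D, M; no symbol is repeated more than three times in a row; V, L and D each appear at most once; no smaller symbol precedes a larger one (values never increase from left to right). Value: D (500) + L (50) + X (10) = 560. So it is a valid standard Roman numeral.

Yes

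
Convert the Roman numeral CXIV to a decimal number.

CXIV: C=100, X=10, IV=4
100 + 10 + 4 = 114

114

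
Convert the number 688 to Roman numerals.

Convert 688 to Roman numerals:
  688 contains 1×500 (D)
  188 contains 1×100 (C)
  88 contains 1×50 (L)
  38 contains 3×10 (XXX)
  8 contains 1×5 (V)
  3 contains 3×1 (III)

DCLXXXVIII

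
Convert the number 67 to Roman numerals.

Convert 67 to Roman numerals:
  67 contains 1×50 (L)
  17 contains 1×10 (X)
  7 contains 1×5 (V)
  2 contains 2×1 (II)

LXVII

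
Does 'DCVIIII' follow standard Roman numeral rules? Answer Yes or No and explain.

'DCVIIII': More than 3 consecutive I's

No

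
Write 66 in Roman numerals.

Convert 66 to Roman numerals:
  66 contains 1×50 (L)
  16 contains 1×10 (X)
  6 contains 1×5 (V)
  1 contains 1×1 (I)

LXVI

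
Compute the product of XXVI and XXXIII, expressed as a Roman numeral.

XXVI = 26
XXXIII = 33
26 × 33 = 858

DCCCLVIII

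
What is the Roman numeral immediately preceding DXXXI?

DXXXI = 531, so the previous integer is 531 - 1 = 530

DXXX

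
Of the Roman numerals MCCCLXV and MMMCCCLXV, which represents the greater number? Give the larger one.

MCCCLXV = 1365
MMMCCCLXV = 3365
3365 is larger

MMMCCCLXV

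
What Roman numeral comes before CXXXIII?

CXXXIII = 133; previous is 132

CXXXII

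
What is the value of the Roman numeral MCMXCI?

MCMXCI: M=1000, CM=900, XC=90, I=1
1000 + 900 + 90 + 1 = 1991

1991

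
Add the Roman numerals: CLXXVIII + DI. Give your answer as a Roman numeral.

CLXXVIII = 178
DI = 501
178 + 501 = 679

DCLXXIX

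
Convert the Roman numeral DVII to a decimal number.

DVII: D=500, V=5, I=1, I=1
500 + 5 + 1 + 1 = 507

507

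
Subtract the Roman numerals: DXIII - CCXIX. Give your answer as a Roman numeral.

DXIII = 513
CCXIX = 219
513 - 219 = 294

CCXCIV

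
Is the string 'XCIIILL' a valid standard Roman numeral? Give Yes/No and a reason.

'XCIIILL': L should not appear more than once

No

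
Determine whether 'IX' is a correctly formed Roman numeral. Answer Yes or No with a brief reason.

'IX': Check the rules: uses only the symbols I, V, X, L, C, D, M; no symbol is repeated more than three times in a row; V, L and D each appear at most once; the only place a smaller symbol precedes a larger one is the allowed subtractive pair IX, the symbol right after such a pair (if any) is smaller than the pair's first symbol, and otherwise the values never increase from left to right. Value: IX = 9. So it is a valid standard Roman numeral.

Yes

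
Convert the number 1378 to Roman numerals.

Convert 1378 to Roman numerals:
  1378 contains 1×1000 (M)
  378 contains 3×100 (CCC)
  78 contains 1×50 (L)
  28 contains 2×10 (XX)
  8 contains 1×5 (V)
  3 contains 3×1 (III)

MCCCLXXVIII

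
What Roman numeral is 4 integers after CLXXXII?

CLXXXII = 182
182 + 4 = 186

CLXXXVI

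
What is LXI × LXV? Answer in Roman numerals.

LXI = 61
LXV = 65
61 × 65 = 3965

MMMCMLXV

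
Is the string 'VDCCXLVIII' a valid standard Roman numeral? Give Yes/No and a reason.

'VDCCXLVIII': V should not appear more than once

No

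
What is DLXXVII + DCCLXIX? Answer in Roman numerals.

DLXXVII = 577
DCCLXIX = 769
577 + 769 = 1346

MCCCXLVI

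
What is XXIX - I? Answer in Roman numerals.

XXIX = 29
I = 1
29 - 1 = 28

XXVIII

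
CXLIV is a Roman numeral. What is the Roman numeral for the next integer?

CXLIV = 144; next is 145

CXLV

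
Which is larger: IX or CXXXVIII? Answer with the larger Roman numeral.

IX = 9
CXXXVIII = 138
138 is larger

CXXXVIII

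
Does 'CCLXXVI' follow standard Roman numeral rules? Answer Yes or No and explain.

'CCLXXVI': Check the rules: uses only the symbols I, V, X, L, C, D, M; no symbol is repeated more than three times in a row; V, L and D each appear at most once; no smaller symbol precedes a larger one (values never increase from left to right). Value: C (100) + C (100) + L (50) + X (10) + X (10) + V (5) + I (1) = 276. So it is a valid standard Roman numeral.

Yes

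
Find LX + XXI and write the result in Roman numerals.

LX = 60
XXI = 21
60 + 21 = 81

LXXXI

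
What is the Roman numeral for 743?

Convert 743 to Roman numerals:
  743 contains 1×500 (D)
  243 contains 2×100 (CC)
  43 contains 1×40 (XL)
  3 contains 3×1 (III)

DCCXLIII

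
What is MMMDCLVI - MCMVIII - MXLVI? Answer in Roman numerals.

MMMDCLVI = 3656, MCMVIII = 1908, MXLVI = 1046
3656 - 1908 = 1748
1748 - 1046 = 702

DCCII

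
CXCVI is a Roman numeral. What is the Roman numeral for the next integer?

CXCVI = 196, so the next integer is 196 + 1 = 197

CXCVII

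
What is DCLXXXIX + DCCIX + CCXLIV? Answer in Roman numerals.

DCLXXXIX = 689, DCCIX = 709, CCXLIV = 244
689 + 709 = 1398
1398 + 244 = 1642

MDCXLII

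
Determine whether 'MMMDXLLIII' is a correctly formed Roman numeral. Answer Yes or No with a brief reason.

'MMMDXLLIII': L should not appear more than once

No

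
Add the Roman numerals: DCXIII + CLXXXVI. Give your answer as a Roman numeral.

DCXIII = 613
CLXXXVI = 186
613 + 186 = 799

DCCXCIX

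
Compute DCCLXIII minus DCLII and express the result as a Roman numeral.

DCCLXIII = 763
DCLII = 652
763 - 652 = 111

CXI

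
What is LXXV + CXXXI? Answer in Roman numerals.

LXXV = 75
CXXXI = 131
75 + 131 = 206

CCVI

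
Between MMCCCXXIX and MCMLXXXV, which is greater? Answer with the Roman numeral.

MMCCCXXIX = 2329
MCMLXXXV = 1985
2329 is larger

MMCCCXXIX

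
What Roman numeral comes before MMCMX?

MMCMX = 2910; previous is 2909

MMCMIX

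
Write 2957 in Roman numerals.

Convert 2957 to Roman numerals:
  2957 contains 2×1000 (MM)
  957 contains 1×900 (CM)
  57 contains 1×50 (L)
  7 contains 1×5 (V)
  2 contains 2×1 (II)

MMCMLVII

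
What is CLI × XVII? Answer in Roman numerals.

CLI = 151
XVII = 17
151 × 17 = 2567

MMDLXVII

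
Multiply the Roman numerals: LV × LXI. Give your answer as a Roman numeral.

LV = 55
LXI = 61
55 × 61 = 3355

MMMCCCLV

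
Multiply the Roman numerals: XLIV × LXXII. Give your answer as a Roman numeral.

XLIV = 44
LXXII = 72
44 × 72 = 3168

MMMCLXVIII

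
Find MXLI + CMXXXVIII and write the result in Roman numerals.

MXLI = 1041
CMXXXVIII = 938
1041 + 938 = 1979

MCMLXXIX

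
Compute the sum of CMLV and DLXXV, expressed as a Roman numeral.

CMLV = 955
DLXXV = 575
955 + 575 = 1530

MDXXX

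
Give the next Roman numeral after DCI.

DCI = 601, so the next integer is 601 + 1 = 602

DCII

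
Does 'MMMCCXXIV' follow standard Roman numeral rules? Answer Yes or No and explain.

'MMMCCXXIV': Check the rules: uses only the symbols I, V, X, L, C, D, M; no symbol is repeated more than three times in a row; V, L and D each appear at most once; the only place a smaller symbol precedes a larger one is the allowed subtractive pair IV, the symbol right after such a pair (if any) is smaller than the pair's first symbol, and otherwise the values never increase from left to right. Value: M (1000) + M (1000) + M (1000) + C (100) + C (100) + X (10) + X (10) + IV (4) = 3224. So it is a valid standard Roman numeral.

Yes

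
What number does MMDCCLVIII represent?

MMDCCLVIII: M=1000, M=1000, D=500, C=100, C=100, L=50, V=5, I=1, I=1, I=1
1000 + 1000 + 500 + 100 + 100 + 50 + 5 + 1 + 1 + 1 = 2758

2758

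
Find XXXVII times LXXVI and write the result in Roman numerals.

XXXVII = 37
LXXVI = 76
37 × 76 = 2812

MMDCCCXII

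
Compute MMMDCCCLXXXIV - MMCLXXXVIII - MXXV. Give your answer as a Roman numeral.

MMMDCCCLXXXIV = 3884, MMCLXXXVIII = 2188, MXXV = 1025
3884 - 2188 = 1696
1696 - 1025 = 671

DCLXXI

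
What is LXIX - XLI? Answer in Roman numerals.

LXIX = 69
XLI = 41
69 - 41 = 28

XXVIII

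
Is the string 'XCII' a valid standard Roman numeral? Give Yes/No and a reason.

'XCII': Check the rules: uses only the symbols I, V, X, L, C, D, M; no symbol is repeated more than three times in a row; V, L and D each appear at most once; the only place a smaller symbol precedes a larger one is the allowed subtractive pair XC, the symbol right after such a pair (if any) is smaller than the pair's first symbol, and otherwise the values never increase from left to right. Value: XC (90) + I (1) + I (1) = 92. So it is a valid standard Roman numeral.

Yes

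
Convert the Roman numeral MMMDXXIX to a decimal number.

MMMDXXIX: M=1000, M=1000, M=1000, D=500, X=10, X=10, IX=9
1000 + 1000 + 1000 + 500 + 10 + 10 + 9 = 3529

3529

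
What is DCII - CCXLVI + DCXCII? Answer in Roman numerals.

DCII = 602, CCXLVI = 246, DCXCII = 692
602 - 246 = 356
356 + 692 = 1048

MXLVIII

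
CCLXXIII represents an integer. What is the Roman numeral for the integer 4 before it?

CCLXXIII = 273
273 - 4 = 269

CCLXIX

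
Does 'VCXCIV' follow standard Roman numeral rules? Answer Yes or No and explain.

'VCXCIV': V should not appear more than once

No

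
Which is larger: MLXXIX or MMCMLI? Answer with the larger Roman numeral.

MLXXIX = 1079
MMCMLI = 2951
2951 is larger

MMCMLI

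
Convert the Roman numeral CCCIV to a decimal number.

CCCIV: C=100, C=100, C=100, IV=4
100 + 100 + 100 + 4 = 304

304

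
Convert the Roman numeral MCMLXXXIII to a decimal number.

MCMLXXXIII: M=1000, CM=900, L=50, X=10, X=10, X=10, I=1, I=1, I=1
1000 + 900 + 50 + 10 + 10 + 10 + 1 + 1 + 1 = 1983

1983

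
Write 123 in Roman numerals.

Convert 123 to Roman numerals:
  123 contains 1×100 (C)
  23 contains 2×10 (XX)
  3 contains 3×1 (III)

CXXIII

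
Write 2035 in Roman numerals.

Convert 2035 to Roman numerals:
  2035 contains 2×1000 (MM)
  35 contains 3×10 (XXX)
  5 contains 1×5 (V)

MMXXXV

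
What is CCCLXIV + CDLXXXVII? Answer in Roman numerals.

CCCLXIV = 364
CDLXXXVII = 487
364 + 487 = 851

DCCCLI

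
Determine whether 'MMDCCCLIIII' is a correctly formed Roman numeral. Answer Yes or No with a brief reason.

'MMDCCCLIIII': More than 3 consecutive I's

No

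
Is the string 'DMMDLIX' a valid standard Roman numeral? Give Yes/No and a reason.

'DMMDLIX': D should not appear more than once

No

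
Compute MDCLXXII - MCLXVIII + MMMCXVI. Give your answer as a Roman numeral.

MDCLXXII = 1672, MCLXVIII = 1168, MMMCXVI = 3116
1672 - 1168 = 504
504 + 3116 = 3620

MMMDCXX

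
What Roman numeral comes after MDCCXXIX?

MDCCXXIX = 1729; next is 1730

MDCCXXX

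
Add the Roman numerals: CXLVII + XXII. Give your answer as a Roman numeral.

CXLVII = 147
XXII = 22
147 + 22 = 169

CLXIX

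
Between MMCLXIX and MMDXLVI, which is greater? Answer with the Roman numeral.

MMCLXIX = 2169
MMDXLVI = 2546
2546 is larger

MMDXLVI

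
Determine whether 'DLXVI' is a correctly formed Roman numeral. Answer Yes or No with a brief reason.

'DLXVI': Check the rules: uses only the symbols I, V, X, L, C, D, M; no symbol is repeated more than three times in a row; V, L and D each appear at most once; no smaller symbol precedes a larger one (values never increase from left to right). Value: D (500) + L (50) + X (10) + V (5) + I (1) = 566. So it is a valid standard Roman numeral.

Yes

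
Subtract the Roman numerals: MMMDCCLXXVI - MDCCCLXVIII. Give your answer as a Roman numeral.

MMMDCCLXXVI = 3776
MDCCCLXVIII = 1868
3776 - 1868 = 1908

MCMVIII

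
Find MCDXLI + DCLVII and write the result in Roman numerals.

MCDXLI = 1441
DCLVII = 657
1441 + 657 = 2098

MMXCVIII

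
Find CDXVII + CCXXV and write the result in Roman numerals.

CDXVII = 417
CCXXV = 225
417 + 225 = 642

DCXLII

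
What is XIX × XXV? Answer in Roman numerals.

XIX = 19
XXV = 25
19 × 25 = 475

CDLXXV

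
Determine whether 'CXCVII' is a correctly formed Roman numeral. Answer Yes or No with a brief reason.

'CXCVII': Check the rules: uses only the symbols I, V, X, L, C, D, M; no symbol is repeated more than three times in a row; V, L and D each appear at most once; the only place a smaller symbol precedes a larger one is the allowed subtractive pair XC, the symbol right after such a pair (if any) is smaller than the pair's first symbol, and otherwise the values never increase from left to right. Value: C (100) + XC (90) + V (5) + I (1) + I (1) = 197. So it is a valid standard Roman numeral.

Yes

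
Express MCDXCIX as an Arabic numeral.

MCDXCIX: M=1000, CD=400, XC=90, IX=9
1000 + 400 + 90 + 9 = 1499

1499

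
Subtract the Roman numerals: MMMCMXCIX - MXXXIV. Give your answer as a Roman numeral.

MMMCMXCIX = 3999
MXXXIV = 1034
3999 - 1034 = 2965

MMCMLXV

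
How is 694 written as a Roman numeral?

Convert 694 to Roman numerals:
  694 contains 1×500 (D)
  194 contains 1×100 (C)
  94 contains 1×90 (XC)
  4 contains 1×4 (IV)

DCXCIV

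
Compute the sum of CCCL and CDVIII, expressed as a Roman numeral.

CCCL = 350
CDVIII = 408
350 + 408 = 758

DCCLVIII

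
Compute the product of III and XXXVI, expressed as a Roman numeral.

III = 3
XXXVI = 36
3 × 36 = 108

CVIII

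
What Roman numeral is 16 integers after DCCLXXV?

DCCLXXV = 775
775 + 16 = 791

DCCXCI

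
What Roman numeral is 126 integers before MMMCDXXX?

MMMCDXXX = 3430
3430 - 126 = 3304

MMMCCCIV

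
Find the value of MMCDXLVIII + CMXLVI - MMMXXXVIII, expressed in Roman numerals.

MMCDXLVIII = 2448, CMXLVI = 946, MMMXXXVIII = 3038
2448 + 946 = 3394
3394 - 3038 = 356

CCCLVI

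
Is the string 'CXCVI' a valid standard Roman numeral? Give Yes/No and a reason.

'CXCVI': Check the rules: uses only the symbols I, V, X, L, C, D, M; no symbol is repeated more than three times in a row; V, L and D each appear at most once; the only place a smaller symbol precedes a larger one is the allowed subtractive pair XC, the symbol right after such a pair (if any) is smaller than the pair's first symbol, and otherwise the values never increase from left to right. Value: C (100) + XC (90) + V (5) + I (1) = 196. So it is a valid standard Roman numeral.

Yes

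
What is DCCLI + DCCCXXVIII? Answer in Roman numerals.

DCCLI = 751
DCCCXXVIII = 828
751 + 828 = 1579

MDLXXIX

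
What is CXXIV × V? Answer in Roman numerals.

CXXIV = 124
V = 5
124 × 5 = 620

DCXX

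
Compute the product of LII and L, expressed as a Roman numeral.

LII = 52
L = 50
52 × 50 = 2600

MMDC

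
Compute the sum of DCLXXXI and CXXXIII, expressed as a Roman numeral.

DCLXXXI = 681
CXXXIII = 133
681 + 133 = 814

DCCCXIV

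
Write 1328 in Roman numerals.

Convert 1328 to Roman numerals:
  1328 contains 1×1000 (M)
  328 contains 3×100 (CCC)
  28 contains 2×10 (XX)
  8 contains 1×5 (V)
  3 contains 3×1 (III)

MCCCXXVIII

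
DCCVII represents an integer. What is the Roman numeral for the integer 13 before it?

DCCVII = 707
707 - 13 = 694

DCXCIV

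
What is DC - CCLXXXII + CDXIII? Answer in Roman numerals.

DC = 600, CCLXXXII = 282, CDXIII = 413
600 - 282 = 318
318 + 413 = 731

DCCXXXI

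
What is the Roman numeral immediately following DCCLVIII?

DCCLVIII = 758; next is 759

DCCLIX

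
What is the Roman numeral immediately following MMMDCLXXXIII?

MMMDCLXXXIII = 3683, so the next integer is 3683 + 1 = 3684

MMMDCLXXXIV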